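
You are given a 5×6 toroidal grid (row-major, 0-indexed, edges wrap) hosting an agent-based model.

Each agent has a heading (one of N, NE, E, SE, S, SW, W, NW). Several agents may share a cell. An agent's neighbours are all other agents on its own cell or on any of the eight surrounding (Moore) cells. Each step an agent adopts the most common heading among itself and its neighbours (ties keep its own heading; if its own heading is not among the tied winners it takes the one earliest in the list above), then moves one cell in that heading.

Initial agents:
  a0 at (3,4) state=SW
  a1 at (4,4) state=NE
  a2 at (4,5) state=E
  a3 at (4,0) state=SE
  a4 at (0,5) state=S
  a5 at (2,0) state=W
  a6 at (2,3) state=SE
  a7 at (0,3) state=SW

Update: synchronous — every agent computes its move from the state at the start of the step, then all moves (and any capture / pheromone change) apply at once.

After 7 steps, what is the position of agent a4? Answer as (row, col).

t=1: a0@(4,3):SW a1@(0,3):SW a2@(4,0):E a3@(0,1):SE a4@(1,5):S a5@(2,5):W a6@(3,4):SE a7@(1,2):SW
t=2: a0@(0,2):SW a1@(1,2):SW a2@(4,1):E a3@(1,2):SE a4@(2,5):S a5@(2,4):W a6@(4,5):SE a7@(2,1):SW
t=3: a0@(1,1):SW a1@(2,1):SW a2@(4,2):E a3@(2,1):SW a4@(3,5):S a5@(2,3):W a6@(0,0):SE a7@(3,0):SW
t=4: a0@(2,0):SW a1@(3,0):SW a2@(4,3):E a3@(3,0):SW a4@(4,5):S a5@(2,2):W a6@(1,1):SE a7@(4,5):SW
t=5: a0@(3,5):SW a1@(4,5):SW a2@(4,4):E a3@(4,5):SW a4@(0,4):SW a5@(2,1):W a6@(2,2):SE a7@(0,4):SW
t=6: a0@(4,4):SW a1@(0,4):SW a2@(0,3):SW a3@(0,4):SW a4@(1,3):SW a5@(2,0):W a6@(3,3):SE a7@(1,3):SW
t=7: a0@(0,3):SW a1@(1,3):SW a2@(1,2):SW a3@(1,3):SW a4@(2,2):SW a5@(2,5):W a6@(4,4):SE a7@(2,2):SW

(2, 2)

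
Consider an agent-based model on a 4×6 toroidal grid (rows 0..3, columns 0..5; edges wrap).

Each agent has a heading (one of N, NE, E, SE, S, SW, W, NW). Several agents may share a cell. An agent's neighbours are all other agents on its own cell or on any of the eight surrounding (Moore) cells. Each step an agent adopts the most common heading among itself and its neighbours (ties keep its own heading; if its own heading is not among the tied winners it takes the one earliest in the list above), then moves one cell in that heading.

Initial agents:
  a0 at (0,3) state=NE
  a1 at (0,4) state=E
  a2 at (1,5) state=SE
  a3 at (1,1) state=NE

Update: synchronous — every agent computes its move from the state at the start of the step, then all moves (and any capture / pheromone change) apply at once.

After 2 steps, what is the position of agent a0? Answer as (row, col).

t=1: a0@(3,4):NE a1@(0,5):E a2@(2,0):SE a3@(0,2):NE
t=2: a0@(2,5):NE a1@(0,0):E a2@(3,1):SE a3@(3,3):NE

(2, 5)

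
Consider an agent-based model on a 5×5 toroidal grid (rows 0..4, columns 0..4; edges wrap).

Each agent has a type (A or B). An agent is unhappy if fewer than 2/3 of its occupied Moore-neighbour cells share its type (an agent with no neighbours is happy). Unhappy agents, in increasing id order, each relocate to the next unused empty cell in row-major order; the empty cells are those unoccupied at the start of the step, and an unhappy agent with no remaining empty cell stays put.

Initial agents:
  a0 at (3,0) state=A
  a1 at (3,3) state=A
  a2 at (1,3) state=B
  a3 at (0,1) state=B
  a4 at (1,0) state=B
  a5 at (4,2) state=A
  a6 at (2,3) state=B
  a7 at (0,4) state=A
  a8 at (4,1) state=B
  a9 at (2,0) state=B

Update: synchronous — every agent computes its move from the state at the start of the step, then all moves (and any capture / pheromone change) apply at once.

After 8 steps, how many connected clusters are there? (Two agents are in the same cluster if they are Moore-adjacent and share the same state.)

5

t=1: a0@(0,0):A a1@(0,2):A a2@(0,3):B a3@(0,1):B a4@(1,0):B a5@(1,1):A a6@(1,2):B a7@(1,4):A a8@(2,1):B a9@(2,2):B
t=2: a0@(0,4):A a1@(1,3):A a2@(2,0):B a3@(2,3):B a4@(2,4):B a5@(3,0):A a6@(1,2):B a7@(3,1):A a8@(2,1):B a9@(2,2):B
t=3: a0@(0,4):A a1@(0,0):A a2@(0,1):B a3@(2,3):B a4@(0,2):B a5@(0,3):A a6@(1,2):B a7@(1,0):A a8@(1,1):B a9@(1,4):B
t=4: a0@(0,4):A a1@(1,3):A a2@(2,0):B a3@(2,3):B a4@(0,2):B a5@(2,1):A a6@(1,2):B a7@(2,2):A a8@(2,4):B a9@(3,0):B
t=5: a0@(0,4):A a1@(0,0):A a2@(2,0):B a3@(0,1):B a4@(0,3):B a5@(1,0):A a6@(1,1):B a7@(1,4):A a8@(2,4):B a9@(3,0):B
t=6: a0@(0,4):A a1@(0,2):A a2@(1,2):B a3@(1,3):B a4@(2,1):B a5@(2,2):A a6@(2,3):B a7@(3,1):A a8@(3,2):B a9@(3,0):B
t=7: a0@(0,0):A a1@(0,1):A a2@(0,3):B a3@(1,0):B a4@(1,1):B a5@(1,4):A a6@(2,3):B a7@(2,0):A a8@(2,4):B a9@(3,3):B
t=8: a0@(0,2):A a1@(0,4):A a2@(1,2):B a3@(1,3):B a4@(2,1):B a5@(2,2):A a6@(2,3):B a7@(3,0):A a8@(3,1):B a9@(3,3):B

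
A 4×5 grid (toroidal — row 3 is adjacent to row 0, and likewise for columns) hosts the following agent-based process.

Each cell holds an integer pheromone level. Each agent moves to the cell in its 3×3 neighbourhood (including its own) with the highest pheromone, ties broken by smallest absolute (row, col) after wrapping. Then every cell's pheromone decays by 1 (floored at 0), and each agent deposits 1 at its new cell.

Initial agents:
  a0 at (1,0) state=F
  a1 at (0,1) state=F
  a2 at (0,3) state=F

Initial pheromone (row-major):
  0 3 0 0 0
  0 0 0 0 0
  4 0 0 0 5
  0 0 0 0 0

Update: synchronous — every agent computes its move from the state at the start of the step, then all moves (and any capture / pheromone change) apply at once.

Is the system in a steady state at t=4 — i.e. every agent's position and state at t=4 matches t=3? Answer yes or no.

t=1: a0@(2,4) a1@(0,1) a2@(0,2) | pheromone: 0 3 1 0 0 / 0 0 0 0 0 / 3 0 0 0 5 / 0 0 0 0 0
t=2: a0@(2,4) a1@(0,1) a2@(0,1) | pheromone: 0 4 0 0 0 / 0 0 0 0 0 / 2 0 0 0 5 / 0 0 0 0 0
t=3: a0@(2,4) a1@(0,1) a2@(0,1) | pheromone: 0 5 0 0 0 / 0 0 0 0 0 / 1 0 0 0 5 / 0 0 0 0 0
t=4: a0@(2,4) a1@(0,1) a2@(0,1) | pheromone: 0 6 0 0 0 / 0 0 0 0 0 / 0 0 0 0 5 / 0 0 0 0 0

yes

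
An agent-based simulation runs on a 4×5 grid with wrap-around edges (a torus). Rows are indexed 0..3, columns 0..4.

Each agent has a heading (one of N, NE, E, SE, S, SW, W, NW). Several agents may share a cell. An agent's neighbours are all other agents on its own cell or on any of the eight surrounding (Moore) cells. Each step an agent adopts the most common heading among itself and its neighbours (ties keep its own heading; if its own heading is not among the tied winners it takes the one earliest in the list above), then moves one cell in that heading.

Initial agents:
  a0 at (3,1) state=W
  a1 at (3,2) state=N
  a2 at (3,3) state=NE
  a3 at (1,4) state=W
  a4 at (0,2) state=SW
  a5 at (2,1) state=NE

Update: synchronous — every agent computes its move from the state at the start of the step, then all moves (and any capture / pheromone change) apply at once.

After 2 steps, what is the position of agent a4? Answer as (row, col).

(2, 0)

t=1: a0@(3,0):W a1@(2,3):NE a2@(2,4):NE a3@(1,3):W a4@(1,1):SW a5@(1,2):NE
t=2: a0@(3,4):W a1@(1,4):NE a2@(1,0):NE a3@(0,4):NE a4@(2,0):SW a5@(0,3):NE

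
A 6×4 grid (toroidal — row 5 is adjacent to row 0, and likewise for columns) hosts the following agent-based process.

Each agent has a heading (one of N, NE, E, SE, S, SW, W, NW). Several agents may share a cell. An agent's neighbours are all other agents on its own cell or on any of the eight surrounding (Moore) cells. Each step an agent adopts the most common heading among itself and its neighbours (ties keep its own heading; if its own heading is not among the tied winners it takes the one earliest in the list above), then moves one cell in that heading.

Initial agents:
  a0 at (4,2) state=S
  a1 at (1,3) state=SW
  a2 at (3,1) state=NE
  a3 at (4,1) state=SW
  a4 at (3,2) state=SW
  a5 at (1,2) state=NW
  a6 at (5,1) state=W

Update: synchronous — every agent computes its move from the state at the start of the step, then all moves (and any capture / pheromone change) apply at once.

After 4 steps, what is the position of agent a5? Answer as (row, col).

t=1: a0@(5,1):SW a1@(2,2):SW a2@(4,0):SW a3@(5,0):SW a4@(4,1):SW a5@(0,1):NW a6@(5,0):W
t=2: a0@(0,0):SW a1@(3,1):SW a2@(5,3):SW a3@(0,3):SW a4@(5,0):SW a5@(1,0):SW a6@(0,3):SW
t=3: a0@(1,3):SW a1@(4,0):SW a2@(0,2):SW a3@(1,2):SW a4@(0,3):SW a5@(2,3):SW a6@(1,2):SW
t=4: a0@(2,2):SW a1@(5,3):SW a2@(1,1):SW a3@(2,1):SW a4@(1,2):SW a5@(3,2):SW a6@(2,1):SW

(3, 2)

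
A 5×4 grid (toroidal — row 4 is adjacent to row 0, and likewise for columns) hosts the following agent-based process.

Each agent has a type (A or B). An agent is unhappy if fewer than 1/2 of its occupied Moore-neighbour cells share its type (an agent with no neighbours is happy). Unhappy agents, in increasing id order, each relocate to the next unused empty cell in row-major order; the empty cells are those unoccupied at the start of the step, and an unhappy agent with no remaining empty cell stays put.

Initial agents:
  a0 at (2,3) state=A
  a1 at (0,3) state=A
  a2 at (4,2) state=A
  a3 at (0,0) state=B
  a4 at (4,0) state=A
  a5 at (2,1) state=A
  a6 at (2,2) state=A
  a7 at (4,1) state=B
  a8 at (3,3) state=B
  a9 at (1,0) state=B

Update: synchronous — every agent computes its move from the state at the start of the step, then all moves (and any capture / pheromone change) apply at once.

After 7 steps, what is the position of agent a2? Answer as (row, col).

t=1: a0@(0,1):A a1@(0,3):A a2@(0,2):A a3@(0,0):B a4@(1,1):A a5@(2,1):A a6@(2,2):A a7@(1,2):B a8@(1,3):B a9@(2,0):B
t=2: a0@(0,1):A a1@(1,0):A a2@(0,2):A a3@(2,3):B a4@(1,1):A a5@(2,1):A a6@(2,2):A a7@(3,0):B a8@(1,3):B a9@(3,1):B
t=3: a0@(0,1):A a1@(1,0):A a2@(0,2):A a3@(2,3):B a4@(1,1):A a5@(2,1):A a6@(0,0):A a7@(3,0):B a8@(0,3):B a9@(1,2):B
t=4: a0@(0,1):A a1@(1,0):A a2@(0,2):A a3@(2,3):B a4@(1,1):A a5@(2,1):A a6@(0,0):A a7@(3,0):B a8@(1,3):B a9@(2,0):B
t=5: a0@(0,1):A a1@(1,0):A a2@(0,2):A a3@(2,3):B a4@(1,1):A a5@(2,1):A a6@(0,0):A a7@(3,0):B a8@(0,3):B a9@(2,0):B
t=6: a0@(0,1):A a1@(1,0):A a2@(0,2):A a3@(2,3):B a4@(1,1):A a5@(2,1):A a6@(0,0):A a7@(3,0):B a8@(1,2):B a9@(1,3):B
t=7: a0@(0,1):A a1@(1,0):A a2@(0,2):A a3@(2,3):B a4@(1,1):A a5@(2,1):A a6@(0,0):A a7@(3,0):B a8@(0,3):B a9@(2,0):B

(0, 2)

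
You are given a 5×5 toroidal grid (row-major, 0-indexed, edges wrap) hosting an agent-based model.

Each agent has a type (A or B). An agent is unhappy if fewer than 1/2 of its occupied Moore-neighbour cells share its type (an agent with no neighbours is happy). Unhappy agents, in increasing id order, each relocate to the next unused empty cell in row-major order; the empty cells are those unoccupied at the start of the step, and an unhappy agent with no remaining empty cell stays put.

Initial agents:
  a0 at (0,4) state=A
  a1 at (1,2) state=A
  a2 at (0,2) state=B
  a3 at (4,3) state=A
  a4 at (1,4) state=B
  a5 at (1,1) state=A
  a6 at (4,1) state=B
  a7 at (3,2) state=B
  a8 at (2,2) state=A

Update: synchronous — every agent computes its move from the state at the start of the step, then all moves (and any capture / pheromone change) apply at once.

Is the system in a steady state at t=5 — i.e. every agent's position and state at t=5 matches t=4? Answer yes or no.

t=1: a0@(0,4):A a1@(1,2):A a2@(0,0):B a3@(0,1):A a4@(0,3):B a5@(1,1):A a6@(4,1):B a7@(1,0):B a8@(2,2):A
t=2: a0@(0,2):A a1@(1,2):A a2@(1,3):B a3@(1,4):A a4@(2,0):B a5@(1,1):A a6@(4,1):B a7@(2,1):B a8@(2,2):A
t=3: a0@(0,2):A a1@(1,2):A a2@(0,0):B a3@(0,1):A a4@(0,3):B a5@(1,1):A a6@(0,4):B a7@(1,0):B a8@(2,2):A
t=4: a0@(0,2):A a1@(1,2):A a2@(0,0):B a3@(0,1):A a4@(1,3):B a5@(1,1):A a6@(0,4):B a7@(1,0):B a8@(2,2):A
t=5: a0@(0,2):A a1@(1,2):A a2@(0,0):B a3@(0,1):A a4@(0,3):B a5@(1,1):A a6@(0,4):B a7@(1,0):B a8@(2,2):A

no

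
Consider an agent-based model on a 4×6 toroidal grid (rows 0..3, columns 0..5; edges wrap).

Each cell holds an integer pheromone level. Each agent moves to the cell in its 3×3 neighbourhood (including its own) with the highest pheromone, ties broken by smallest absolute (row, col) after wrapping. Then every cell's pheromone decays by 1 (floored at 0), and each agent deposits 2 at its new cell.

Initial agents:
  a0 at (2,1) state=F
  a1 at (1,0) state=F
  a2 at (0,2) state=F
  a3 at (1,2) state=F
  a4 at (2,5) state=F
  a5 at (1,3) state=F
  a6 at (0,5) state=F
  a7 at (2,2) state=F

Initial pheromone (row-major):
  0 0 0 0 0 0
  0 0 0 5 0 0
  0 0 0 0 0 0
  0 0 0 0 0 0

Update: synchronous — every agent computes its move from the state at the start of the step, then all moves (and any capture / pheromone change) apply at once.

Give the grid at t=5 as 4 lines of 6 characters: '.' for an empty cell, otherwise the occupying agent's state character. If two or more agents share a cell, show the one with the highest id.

F.....
...F..
......
......

t=1: a0@(1,0) a1@(0,0) a2@(1,3) a3@(1,3) a4@(1,0) a5@(1,3) a6@(0,0) a7@(1,3) | pheromone: 4 0 0 0 0 0 / 4 0 0 12 0 0 / 0 0 0 0 0 0 / 0 0 0 0 0 0
t=2: a0@(0,0) a1@(0,0) a2@(1,3) a3@(1,3) a4@(0,0) a5@(1,3) a6@(0,0) a7@(1,3) | pheromone: 11 0 0 0 0 0 / 3 0 0 19 0 0 / 0 0 0 0 0 0 / 0 0 0 0 0 0
t=3: a0@(0,0) a1@(0,0) a2@(1,3) a3@(1,3) a4@(0,0) a5@(1,3) a6@(0,0) a7@(1,3) | pheromone: 18 0 0 0 0 0 / 2 0 0 26 0 0 / 0 0 0 0 0 0 / 0 0 0 0 0 0
t=4: a0@(0,0) a1@(0,0) a2@(1,3) a3@(1,3) a4@(0,0) a5@(1,3) a6@(0,0) a7@(1,3) | pheromone: 25 0 0 0 0 0 / 1 0 0 33 0 0 / 0 0 0 0 0 0 / 0 0 0 0 0 0
t=5: a0@(0,0) a1@(0,0) a2@(1,3) a3@(1,3) a4@(0,0) a5@(1,3) a6@(0,0) a7@(1,3) | pheromone: 32 0 0 0 0 0 / 0 0 0 40 0 0 / 0 0 0 0 0 0 / 0 0 0 0 0 0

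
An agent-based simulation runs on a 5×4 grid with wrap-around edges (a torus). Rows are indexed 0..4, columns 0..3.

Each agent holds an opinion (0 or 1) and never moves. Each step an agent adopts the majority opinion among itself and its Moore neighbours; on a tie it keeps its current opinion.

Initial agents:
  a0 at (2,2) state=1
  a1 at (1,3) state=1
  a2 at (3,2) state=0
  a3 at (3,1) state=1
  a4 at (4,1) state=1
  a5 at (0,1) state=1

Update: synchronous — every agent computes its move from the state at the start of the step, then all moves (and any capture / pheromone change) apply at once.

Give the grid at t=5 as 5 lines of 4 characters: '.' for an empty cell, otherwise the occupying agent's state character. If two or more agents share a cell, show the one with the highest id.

.1..
...1
..1.
.11.
.1..

t=1: a0@(2,2):1 a1@(1,3):1 a2@(3,2):1 a3@(3,1):1 a4@(4,1):1 a5@(0,1):1
t=2: (unchanged — steady state)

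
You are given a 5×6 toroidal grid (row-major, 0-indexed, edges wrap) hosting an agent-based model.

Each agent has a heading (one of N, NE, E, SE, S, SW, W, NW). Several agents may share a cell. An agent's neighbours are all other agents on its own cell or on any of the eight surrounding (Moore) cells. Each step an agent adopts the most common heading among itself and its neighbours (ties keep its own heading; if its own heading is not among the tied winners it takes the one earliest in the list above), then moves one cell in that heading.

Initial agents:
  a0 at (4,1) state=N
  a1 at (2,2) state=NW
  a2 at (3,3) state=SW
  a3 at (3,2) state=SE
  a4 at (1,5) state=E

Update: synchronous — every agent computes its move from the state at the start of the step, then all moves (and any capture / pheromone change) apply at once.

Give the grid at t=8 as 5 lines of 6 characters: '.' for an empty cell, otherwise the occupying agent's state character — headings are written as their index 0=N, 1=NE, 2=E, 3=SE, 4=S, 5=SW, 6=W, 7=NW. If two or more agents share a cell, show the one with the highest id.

t=1: a0@(3,1):N a1@(1,1):NW a2@(4,2):SW a3@(4,3):SE a4@(1,0):E
t=2: a0@(2,1):N a1@(0,0):NW a2@(0,1):SW a3@(0,4):SE a4@(1,1):E
t=3: a0@(1,1):N a1@(4,5):NW a2@(1,0):SW a3@(1,5):SE a4@(1,2):E
t=4: a0@(0,1):N a1@(3,4):NW a2@(2,5):SW a3@(2,0):SE a4@(1,3):E
t=5: a0@(4,1):N a1@(2,3):NW a2@(3,4):SW a3@(3,1):SE a4@(1,4):E
t=6: a0@(3,1):N a1@(1,2):NW a2@(4,3):SW a3@(4,2):SE a4@(1,5):E
t=7: a0@(2,1):N a1@(0,1):NW a2@(0,2):SW a3@(0,3):SE a4@(1,0):E
t=8: a0@(1,1):N a1@(4,0):NW a2@(1,1):SW a3@(1,4):SE a4@(1,1):E

......
.2..3.
......
......
7.....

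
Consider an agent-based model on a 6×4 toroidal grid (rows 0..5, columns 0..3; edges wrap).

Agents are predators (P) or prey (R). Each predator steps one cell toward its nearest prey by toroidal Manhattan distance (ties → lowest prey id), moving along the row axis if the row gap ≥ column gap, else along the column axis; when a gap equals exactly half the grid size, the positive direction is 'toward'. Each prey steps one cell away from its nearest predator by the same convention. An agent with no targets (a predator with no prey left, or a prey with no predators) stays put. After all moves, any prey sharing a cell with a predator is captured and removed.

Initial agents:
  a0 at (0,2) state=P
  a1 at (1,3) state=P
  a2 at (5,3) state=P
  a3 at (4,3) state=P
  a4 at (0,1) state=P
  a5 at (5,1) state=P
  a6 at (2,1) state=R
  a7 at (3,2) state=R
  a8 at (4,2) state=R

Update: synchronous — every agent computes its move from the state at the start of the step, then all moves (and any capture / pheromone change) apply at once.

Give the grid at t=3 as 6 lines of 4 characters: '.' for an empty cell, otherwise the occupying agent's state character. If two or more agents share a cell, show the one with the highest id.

..R.
.P..
.PP.
....
....
P.P.

t=1: a0@(5,2):P a1@(1,0):P a2@(4,3):P a3@(4,2):P a4@(1,1):P a5@(4,1):P a6@(3,1):R a7@(2,2):R
t=2: a0@(4,2):P a1@(2,0):P a2@(4,0):P a3@(3,2):P a4@(2,1):P a5@(3,1):P a7@(1,2):R
t=3: a0@(5,2):P a1@(2,1):P a2@(5,0):P a3@(2,2):P a4@(1,1):P a5@(2,1):P a7@(0,2):R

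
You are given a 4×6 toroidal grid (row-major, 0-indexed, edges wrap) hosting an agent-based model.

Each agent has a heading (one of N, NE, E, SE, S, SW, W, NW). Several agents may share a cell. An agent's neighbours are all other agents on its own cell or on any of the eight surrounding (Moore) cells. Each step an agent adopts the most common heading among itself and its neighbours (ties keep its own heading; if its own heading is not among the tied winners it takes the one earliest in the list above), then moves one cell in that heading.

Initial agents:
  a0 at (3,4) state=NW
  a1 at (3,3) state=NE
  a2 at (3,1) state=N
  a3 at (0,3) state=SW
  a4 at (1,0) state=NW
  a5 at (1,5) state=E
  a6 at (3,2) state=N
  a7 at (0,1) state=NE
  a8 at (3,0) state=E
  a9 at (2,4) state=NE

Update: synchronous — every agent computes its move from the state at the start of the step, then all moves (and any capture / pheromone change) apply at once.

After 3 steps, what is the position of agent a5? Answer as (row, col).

(3, 2)

t=1: a0@(2,5):NE a1@(2,4):NE a2@(2,1):N a3@(1,2):SW a4@(0,5):NW a5@(1,0):E a6@(2,2):N a7@(3,1):N a8@(3,1):E a9@(1,5):NE
t=2: a0@(1,0):NE a1@(1,5):NE a2@(1,1):N a3@(0,2):N a4@(3,4):NW a5@(0,1):NE a6@(1,2):N a7@(2,1):N a8@(2,1):N a9@(0,0):NE
t=3: a0@(0,1):NE a1@(0,0):NE a2@(0,1):N a3@(3,2):N a4@(2,3):NW a5@(3,2):NE a6@(0,2):N a7@(1,1):N a8@(1,1):N a9@(3,1):NE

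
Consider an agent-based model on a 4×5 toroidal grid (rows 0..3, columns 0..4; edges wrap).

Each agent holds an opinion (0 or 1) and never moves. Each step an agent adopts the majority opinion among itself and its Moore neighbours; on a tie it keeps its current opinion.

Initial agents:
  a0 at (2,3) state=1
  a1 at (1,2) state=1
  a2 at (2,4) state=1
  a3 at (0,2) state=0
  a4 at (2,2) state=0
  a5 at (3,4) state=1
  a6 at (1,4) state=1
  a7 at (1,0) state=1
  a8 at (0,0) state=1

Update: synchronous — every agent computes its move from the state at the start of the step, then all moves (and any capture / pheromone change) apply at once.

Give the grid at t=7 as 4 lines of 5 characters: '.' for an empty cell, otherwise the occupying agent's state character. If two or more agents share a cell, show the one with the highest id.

1.0..
1.1.1
..111
....1

t=1: a0@(2,3):1 a1@(1,2):1 a2@(2,4):1 a3@(0,2):0 a4@(2,2):1 a5@(3,4):1 a6@(1,4):1 a7@(1,0):1 a8@(0,0):1
t=2: (unchanged — steady state)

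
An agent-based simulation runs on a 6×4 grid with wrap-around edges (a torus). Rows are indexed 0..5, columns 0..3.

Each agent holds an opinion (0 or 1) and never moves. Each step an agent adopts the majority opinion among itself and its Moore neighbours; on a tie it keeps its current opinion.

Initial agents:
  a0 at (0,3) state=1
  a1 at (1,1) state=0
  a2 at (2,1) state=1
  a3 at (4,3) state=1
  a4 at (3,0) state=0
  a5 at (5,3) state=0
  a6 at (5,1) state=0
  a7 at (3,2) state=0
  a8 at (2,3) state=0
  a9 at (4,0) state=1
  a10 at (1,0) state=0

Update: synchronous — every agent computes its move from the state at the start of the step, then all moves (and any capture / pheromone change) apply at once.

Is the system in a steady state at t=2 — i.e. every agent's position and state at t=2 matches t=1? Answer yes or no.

t=1: a0@(0,3):0 a1@(1,1):0 a2@(2,1):0 a3@(4,3):0 a4@(3,0):1 a5@(5,3):1 a6@(5,1):0 a7@(3,2):0 a8@(2,3):0 a9@(4,0):0 a10@(1,0):0
t=2: a0@(0,3):0 a1@(1,1):0 a2@(2,1):0 a3@(4,3):0 a4@(3,0):0 a5@(5,3):0 a6@(5,1):0 a7@(3,2):0 a8@(2,3):0 a9@(4,0):0 a10@(1,0):0

no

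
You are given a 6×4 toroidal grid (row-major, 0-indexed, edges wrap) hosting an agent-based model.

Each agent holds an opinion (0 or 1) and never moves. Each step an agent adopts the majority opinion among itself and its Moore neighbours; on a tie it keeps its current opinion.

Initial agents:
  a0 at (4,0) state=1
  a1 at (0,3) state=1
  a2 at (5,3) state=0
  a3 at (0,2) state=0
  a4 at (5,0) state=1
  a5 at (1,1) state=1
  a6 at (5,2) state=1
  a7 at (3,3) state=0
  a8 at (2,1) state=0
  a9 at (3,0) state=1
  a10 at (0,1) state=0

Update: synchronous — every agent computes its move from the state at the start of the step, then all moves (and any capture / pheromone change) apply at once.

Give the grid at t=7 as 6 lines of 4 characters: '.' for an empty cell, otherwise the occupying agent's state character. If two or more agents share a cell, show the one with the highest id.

t=1: a0@(4,0):1 a1@(0,3):1 a2@(5,3):1 a3@(0,2):0 a4@(5,0):1 a5@(1,1):0 a6@(5,2):0 a7@(3,3):1 a8@(2,1):1 a9@(3,0):1 a10@(0,1):1
t=2: a0@(4,0):1 a1@(0,3):1 a2@(5,3):1 a3@(0,2):0 a4@(5,0):1 a5@(1,1):0 a6@(5,2):1 a7@(3,3):1 a8@(2,1):1 a9@(3,0):1 a10@(0,1):0
t=3: (unchanged — steady state)

.001
.0..
.1..
1..1
1...
1.11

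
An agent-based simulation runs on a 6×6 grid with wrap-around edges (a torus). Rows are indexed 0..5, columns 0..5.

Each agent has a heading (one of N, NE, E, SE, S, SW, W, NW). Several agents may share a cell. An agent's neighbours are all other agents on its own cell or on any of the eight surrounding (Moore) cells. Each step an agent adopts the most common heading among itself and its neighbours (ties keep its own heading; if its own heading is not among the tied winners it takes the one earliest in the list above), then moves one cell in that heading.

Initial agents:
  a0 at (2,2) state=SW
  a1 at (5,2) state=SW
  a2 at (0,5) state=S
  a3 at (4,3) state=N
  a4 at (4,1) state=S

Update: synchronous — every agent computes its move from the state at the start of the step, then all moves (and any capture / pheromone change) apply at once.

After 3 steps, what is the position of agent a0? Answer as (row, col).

(5, 5)

t=1: a0@(3,1):SW a1@(0,1):SW a2@(1,5):S a3@(3,3):N a4@(5,1):S
t=2: a0@(4,0):SW a1@(1,0):SW a2@(2,5):S a3@(2,3):N a4@(0,1):S
t=3: a0@(5,5):SW a1@(2,0):S a2@(3,5):S a3@(1,3):N a4@(1,1):S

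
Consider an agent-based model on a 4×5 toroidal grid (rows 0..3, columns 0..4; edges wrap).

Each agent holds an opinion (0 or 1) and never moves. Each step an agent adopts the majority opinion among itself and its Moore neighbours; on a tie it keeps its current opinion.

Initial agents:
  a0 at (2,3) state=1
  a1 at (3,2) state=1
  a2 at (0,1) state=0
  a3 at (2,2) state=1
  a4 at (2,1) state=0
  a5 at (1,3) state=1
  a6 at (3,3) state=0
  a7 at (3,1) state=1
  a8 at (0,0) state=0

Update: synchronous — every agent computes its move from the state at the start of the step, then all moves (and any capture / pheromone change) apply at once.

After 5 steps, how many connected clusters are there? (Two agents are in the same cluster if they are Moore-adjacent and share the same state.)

t=1: a0@(2,3):1 a1@(3,2):1 a2@(0,1):0 a3@(2,2):1 a4@(2,1):1 a5@(1,3):1 a6@(3,3):1 a7@(3,1):1 a8@(0,0):0
t=2: (unchanged — steady state)

2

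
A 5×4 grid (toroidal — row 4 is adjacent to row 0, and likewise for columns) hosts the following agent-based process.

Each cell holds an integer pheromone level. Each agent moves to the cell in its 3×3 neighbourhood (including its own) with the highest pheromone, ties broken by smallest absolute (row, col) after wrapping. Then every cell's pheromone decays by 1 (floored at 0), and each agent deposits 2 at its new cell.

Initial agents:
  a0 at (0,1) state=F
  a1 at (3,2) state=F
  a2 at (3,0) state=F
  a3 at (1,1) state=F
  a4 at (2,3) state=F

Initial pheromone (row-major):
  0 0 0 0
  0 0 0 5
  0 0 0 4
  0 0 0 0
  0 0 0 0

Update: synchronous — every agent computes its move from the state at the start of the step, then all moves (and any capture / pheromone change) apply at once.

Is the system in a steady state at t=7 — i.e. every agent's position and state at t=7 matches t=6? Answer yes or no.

yes

t=1: a0@(0,0) a1@(2,3) a2@(2,3) a3@(0,0) a4@(1,3) | pheromone: 4 0 0 0 / 0 0 0 6 / 0 0 0 7 / 0 0 0 0 / 0 0 0 0
t=2: a0@(1,3) a1@(2,3) a2@(2,3) a3@(1,3) a4@(2,3) | pheromone: 3 0 0 0 / 0 0 0 9 / 0 0 0 12 / 0 0 0 0 / 0 0 0 0
t=3: a0@(2,3) a1@(2,3) a2@(2,3) a3@(2,3) a4@(2,3) | pheromone: 2 0 0 0 / 0 0 0 8 / 0 0 0 21 / 0 0 0 0 / 0 0 0 0
t=4: a0@(2,3) a1@(2,3) a2@(2,3) a3@(2,3) a4@(2,3) | pheromone: 1 0 0 0 / 0 0 0 7 / 0 0 0 30 / 0 0 0 0 / 0 0 0 0
t=5: a0@(2,3) a1@(2,3) a2@(2,3) a3@(2,3) a4@(2,3) | pheromone: 0 0 0 0 / 0 0 0 6 / 0 0 0 39 / 0 0 0 0 / 0 0 0 0
t=6: a0@(2,3) a1@(2,3) a2@(2,3) a3@(2,3) a4@(2,3) | pheromone: 0 0 0 0 / 0 0 0 5 / 0 0 0 48 / 0 0 0 0 / 0 0 0 0
t=7: a0@(2,3) a1@(2,3) a2@(2,3) a3@(2,3) a4@(2,3) | pheromone: 0 0 0 0 / 0 0 0 4 / 0 0 0 57 / 0 0 0 0 / 0 0 0 0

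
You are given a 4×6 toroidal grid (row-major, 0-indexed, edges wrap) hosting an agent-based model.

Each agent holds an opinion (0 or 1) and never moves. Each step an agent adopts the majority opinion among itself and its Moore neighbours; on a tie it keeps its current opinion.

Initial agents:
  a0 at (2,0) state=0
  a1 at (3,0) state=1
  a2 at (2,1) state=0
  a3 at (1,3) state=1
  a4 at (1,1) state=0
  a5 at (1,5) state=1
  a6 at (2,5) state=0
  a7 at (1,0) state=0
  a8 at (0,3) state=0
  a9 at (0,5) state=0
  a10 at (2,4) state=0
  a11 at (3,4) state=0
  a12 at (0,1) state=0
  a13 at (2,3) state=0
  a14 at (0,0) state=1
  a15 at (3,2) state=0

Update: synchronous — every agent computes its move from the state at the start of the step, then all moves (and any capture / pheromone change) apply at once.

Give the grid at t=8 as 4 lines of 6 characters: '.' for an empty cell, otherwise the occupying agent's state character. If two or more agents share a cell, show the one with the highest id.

00.0.0
00.0.0
00.000
0.0.0.

t=1: a0@(2,0):0 a1@(3,0):0 a2@(2,1):0 a3@(1,3):0 a4@(1,1):0 a5@(1,5):0 a6@(2,5):0 a7@(1,0):0 a8@(0,3):0 a9@(0,5):0 a10@(2,4):0 a11@(3,4):0 a12@(0,1):0 a13@(2,3):0 a14@(0,0):0 a15@(3,2):0
t=2: (unchanged — steady state)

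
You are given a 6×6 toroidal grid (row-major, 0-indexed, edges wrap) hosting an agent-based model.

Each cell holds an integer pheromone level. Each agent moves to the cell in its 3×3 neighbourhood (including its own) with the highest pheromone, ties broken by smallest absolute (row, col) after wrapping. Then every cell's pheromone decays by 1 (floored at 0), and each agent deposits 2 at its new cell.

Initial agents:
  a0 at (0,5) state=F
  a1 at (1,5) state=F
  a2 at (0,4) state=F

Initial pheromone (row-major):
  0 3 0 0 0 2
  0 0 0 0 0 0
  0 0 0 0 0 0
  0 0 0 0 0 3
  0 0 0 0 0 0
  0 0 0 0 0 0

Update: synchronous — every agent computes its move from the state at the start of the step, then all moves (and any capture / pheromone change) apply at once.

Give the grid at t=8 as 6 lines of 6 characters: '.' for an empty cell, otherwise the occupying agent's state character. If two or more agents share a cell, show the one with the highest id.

.....F
......
......
......
......
......

t=1: a0@(0,5) a1@(0,5) a2@(0,5) | pheromone: 0 2 0 0 0 7 / 0 0 0 0 0 0 / 0 0 0 0 0 0 / 0 0 0 0 0 2 / 0 0 0 0 0 0 / 0 0 0 0 0 0
t=2: a0@(0,5) a1@(0,5) a2@(0,5) | pheromone: 0 1 0 0 0 12 / 0 0 0 0 0 0 / 0 0 0 0 0 0 / 0 0 0 0 0 1 / 0 0 0 0 0 0 / 0 0 0 0 0 0
t=3: a0@(0,5) a1@(0,5) a2@(0,5) | pheromone: 0 0 0 0 0 17 / 0 0 0 0 0 0 / 0 0 0 0 0 0 / 0 0 0 0 0 0 / 0 0 0 0 0 0 / 0 0 0 0 0 0
t=4: a0@(0,5) a1@(0,5) a2@(0,5) | pheromone: 0 0 0 0 0 22 / 0 0 0 0 0 0 / 0 0 0 0 0 0 / 0 0 0 0 0 0 / 0 0 0 0 0 0 / 0 0 0 0 0 0
t=5: a0@(0,5) a1@(0,5) a2@(0,5) | pheromone: 0 0 0 0 0 27 / 0 0 0 0 0 0 / 0 0 0 0 0 0 / 0 0 0 0 0 0 / 0 0 0 0 0 0 / 0 0 0 0 0 0
t=6: a0@(0,5) a1@(0,5) a2@(0,5) | pheromone: 0 0 0 0 0 32 / 0 0 0 0 0 0 / 0 0 0 0 0 0 / 0 0 0 0 0 0 / 0 0 0 0 0 0 / 0 0 0 0 0 0
t=7: a0@(0,5) a1@(0,5) a2@(0,5) | pheromone: 0 0 0 0 0 37 / 0 0 0 0 0 0 / 0 0 0 0 0 0 / 0 0 0 0 0 0 / 0 0 0 0 0 0 / 0 0 0 0 0 0
t=8: a0@(0,5) a1@(0,5) a2@(0,5) | pheromone: 0 0 0 0 0 42 / 0 0 0 0 0 0 / 0 0 0 0 0 0 / 0 0 0 0 0 0 / 0 0 0 0 0 0 / 0 0 0 0 0 0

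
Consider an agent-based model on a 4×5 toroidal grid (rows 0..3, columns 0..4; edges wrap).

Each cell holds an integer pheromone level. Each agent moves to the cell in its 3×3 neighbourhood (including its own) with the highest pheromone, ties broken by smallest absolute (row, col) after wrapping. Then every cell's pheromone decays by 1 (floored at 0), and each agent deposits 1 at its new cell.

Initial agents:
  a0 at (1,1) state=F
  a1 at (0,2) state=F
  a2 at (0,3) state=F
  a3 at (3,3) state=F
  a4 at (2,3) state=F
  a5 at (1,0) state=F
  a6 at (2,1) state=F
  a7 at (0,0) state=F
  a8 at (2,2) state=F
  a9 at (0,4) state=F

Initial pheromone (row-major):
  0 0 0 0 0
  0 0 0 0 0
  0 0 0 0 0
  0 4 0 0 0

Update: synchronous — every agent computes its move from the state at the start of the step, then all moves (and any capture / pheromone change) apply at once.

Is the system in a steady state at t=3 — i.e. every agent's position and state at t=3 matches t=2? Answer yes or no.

no

t=1: a0@(0,0) a1@(3,1) a2@(0,2) a3@(0,2) a4@(1,2) a5@(0,0) a6@(3,1) a7@(3,1) a8@(3,1) a9@(0,0) | pheromone: 3 0 2 0 0 / 0 0 1 0 0 / 0 0 0 0 0 / 0 7 0 0 0
t=2: a0@(3,1) a1@(3,1) a2@(3,1) a3@(3,1) a4@(0,2) a5@(3,1) a6@(3,1) a7@(3,1) a8@(3,1) a9@(3,1) | pheromone: 2 0 2 0 0 / 0 0 0 0 0 / 0 0 0 0 0 / 0 15 0 0 0
t=3: a0@(3,1) a1@(3,1) a2@(3,1) a3@(3,1) a4@(3,1) a5@(3,1) a6@(3,1) a7@(3,1) a8@(3,1) a9@(3,1) | pheromone: 1 0 1 0 0 / 0 0 0 0 0 / 0 0 0 0 0 / 0 24 0 0 0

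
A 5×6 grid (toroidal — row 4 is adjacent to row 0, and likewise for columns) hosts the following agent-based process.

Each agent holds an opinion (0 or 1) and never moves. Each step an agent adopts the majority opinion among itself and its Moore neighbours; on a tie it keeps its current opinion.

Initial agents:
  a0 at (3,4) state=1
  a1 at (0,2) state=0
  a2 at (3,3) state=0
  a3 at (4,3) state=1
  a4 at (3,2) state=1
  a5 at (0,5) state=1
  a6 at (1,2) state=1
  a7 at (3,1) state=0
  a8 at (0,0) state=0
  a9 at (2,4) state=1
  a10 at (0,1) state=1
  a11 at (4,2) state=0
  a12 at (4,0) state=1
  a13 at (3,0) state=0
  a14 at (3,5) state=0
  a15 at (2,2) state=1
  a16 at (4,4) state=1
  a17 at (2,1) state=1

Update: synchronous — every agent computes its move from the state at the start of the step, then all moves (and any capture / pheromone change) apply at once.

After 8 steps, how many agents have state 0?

t=1: a0@(3,4):1 a1@(0,2):1 a2@(3,3):1 a3@(4,3):1 a4@(3,2):1 a5@(0,5):1 a6@(1,2):1 a7@(3,1):1 a8@(0,0):1 a9@(2,4):1 a10@(0,1):1 a11@(4,2):0 a12@(4,0):0 a13@(3,0):0 a14@(3,5):1 a15@(2,2):1 a16@(4,4):1 a17@(2,1):1
t=2: a0@(3,4):1 a1@(0,2):1 a2@(3,3):1 a3@(4,3):1 a4@(3,2):1 a5@(0,5):1 a6@(1,2):1 a7@(3,1):1 a8@(0,0):1 a9@(2,4):1 a10@(0,1):1 a11@(4,2):1 a12@(4,0):1 a13@(3,0):1 a14@(3,5):1 a15@(2,2):1 a16@(4,4):1 a17@(2,1):1
t=3: (unchanged — steady state)

0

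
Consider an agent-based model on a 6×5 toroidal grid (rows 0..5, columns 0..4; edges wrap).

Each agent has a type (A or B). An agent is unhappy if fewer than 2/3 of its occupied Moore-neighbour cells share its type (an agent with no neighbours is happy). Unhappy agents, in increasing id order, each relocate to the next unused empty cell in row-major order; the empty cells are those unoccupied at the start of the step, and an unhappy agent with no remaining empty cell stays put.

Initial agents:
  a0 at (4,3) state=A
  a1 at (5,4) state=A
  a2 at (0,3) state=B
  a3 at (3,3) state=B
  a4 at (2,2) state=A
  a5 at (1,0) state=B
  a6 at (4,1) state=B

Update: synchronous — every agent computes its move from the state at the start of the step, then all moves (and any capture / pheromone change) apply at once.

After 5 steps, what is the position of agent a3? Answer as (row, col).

(0, 4)

t=1: a0@(0,0):A a1@(0,1):A a2@(0,2):B a3@(0,4):B a4@(1,1):A a5@(1,0):B a6@(4,1):B
t=2: a0@(0,3):A a1@(1,2):A a2@(1,3):B a3@(1,4):B a4@(2,0):A a5@(2,1):B a6@(4,1):B
t=3: a0@(0,0):A a1@(0,1):A a2@(0,2):B a3@(0,4):B a4@(1,0):A a5@(1,1):B a6@(4,1):B
t=4: a0@(0,3):A a1@(1,2):A a2@(1,3):B a3@(1,4):B a4@(2,0):A a5@(2,1):B a6@(4,1):B
t=5: a0@(0,0):A a1@(0,1):A a2@(0,2):B a3@(0,4):B a4@(1,0):A a5@(1,1):B a6@(4,1):B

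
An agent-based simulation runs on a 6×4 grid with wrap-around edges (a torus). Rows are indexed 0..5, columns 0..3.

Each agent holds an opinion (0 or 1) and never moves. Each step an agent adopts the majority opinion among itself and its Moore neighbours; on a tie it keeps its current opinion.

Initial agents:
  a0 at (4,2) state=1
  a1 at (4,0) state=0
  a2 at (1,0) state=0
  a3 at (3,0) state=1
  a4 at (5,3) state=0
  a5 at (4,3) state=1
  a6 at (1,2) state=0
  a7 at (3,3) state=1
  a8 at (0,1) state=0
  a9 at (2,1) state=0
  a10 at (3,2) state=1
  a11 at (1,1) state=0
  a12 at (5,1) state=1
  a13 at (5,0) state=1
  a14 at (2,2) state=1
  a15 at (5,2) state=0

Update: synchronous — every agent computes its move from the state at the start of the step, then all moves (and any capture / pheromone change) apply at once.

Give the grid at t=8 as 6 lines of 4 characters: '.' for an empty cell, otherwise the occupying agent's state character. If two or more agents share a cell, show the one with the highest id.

t=1: a0@(4,2):1 a1@(4,0):1 a2@(1,0):0 a3@(3,0):1 a4@(5,3):0 a5@(4,3):1 a6@(1,2):0 a7@(3,3):1 a8@(0,1):0 a9@(2,1):0 a10@(3,2):1 a11@(1,1):0 a12@(5,1):1 a13@(5,0):1 a14@(2,2):1 a15@(5,2):0
t=2: a0@(4,2):1 a1@(4,0):1 a2@(1,0):0 a3@(3,0):1 a4@(5,3):1 a5@(4,3):1 a6@(1,2):0 a7@(3,3):1 a8@(0,1):0 a9@(2,1):0 a10@(3,2):1 a11@(1,1):0 a12@(5,1):1 a13@(5,0):1 a14@(2,2):1 a15@(5,2):0
t=3: a0@(4,2):1 a1@(4,0):1 a2@(1,0):0 a3@(3,0):1 a4@(5,3):1 a5@(4,3):1 a6@(1,2):0 a7@(3,3):1 a8@(0,1):0 a9@(2,1):0 a10@(3,2):1 a11@(1,1):0 a12@(5,1):1 a13@(5,0):1 a14@(2,2):1 a15@(5,2):1
t=4: (unchanged — steady state)

.0..
000.
.01.
1.11
1.11
1111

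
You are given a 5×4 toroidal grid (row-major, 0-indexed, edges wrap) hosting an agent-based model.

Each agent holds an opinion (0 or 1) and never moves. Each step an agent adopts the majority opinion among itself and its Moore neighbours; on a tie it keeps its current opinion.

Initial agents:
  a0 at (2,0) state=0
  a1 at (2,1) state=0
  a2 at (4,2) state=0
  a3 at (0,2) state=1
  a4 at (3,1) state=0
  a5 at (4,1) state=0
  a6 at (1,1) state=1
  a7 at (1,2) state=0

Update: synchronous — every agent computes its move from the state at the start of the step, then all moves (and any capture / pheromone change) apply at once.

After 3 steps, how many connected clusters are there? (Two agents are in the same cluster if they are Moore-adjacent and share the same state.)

1

t=1: a0@(2,0):0 a1@(2,1):0 a2@(4,2):0 a3@(0,2):0 a4@(3,1):0 a5@(4,1):0 a6@(1,1):0 a7@(1,2):0
t=2: (unchanged — steady state)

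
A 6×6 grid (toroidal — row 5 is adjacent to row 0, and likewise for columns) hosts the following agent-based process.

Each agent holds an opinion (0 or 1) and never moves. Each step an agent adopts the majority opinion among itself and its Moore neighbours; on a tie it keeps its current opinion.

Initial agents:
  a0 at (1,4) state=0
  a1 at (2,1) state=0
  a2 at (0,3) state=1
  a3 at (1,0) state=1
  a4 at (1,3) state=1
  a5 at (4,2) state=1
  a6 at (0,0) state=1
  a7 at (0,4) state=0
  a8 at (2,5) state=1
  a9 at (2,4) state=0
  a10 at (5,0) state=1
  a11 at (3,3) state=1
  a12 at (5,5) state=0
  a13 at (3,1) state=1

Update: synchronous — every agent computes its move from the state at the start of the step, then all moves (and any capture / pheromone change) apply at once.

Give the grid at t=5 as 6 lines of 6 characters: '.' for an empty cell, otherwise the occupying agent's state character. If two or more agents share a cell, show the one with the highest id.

1..00.
1..00.
.1..11
.1.1..
..1...
1....0

t=1: a0@(1,4):0 a1@(2,1):1 a2@(0,3):1 a3@(1,0):1 a4@(1,3):0 a5@(4,2):1 a6@(0,0):1 a7@(0,4):0 a8@(2,5):1 a9@(2,4):1 a10@(5,0):1 a11@(3,3):1 a12@(5,5):0 a13@(3,1):1
t=2: a0@(1,4):0 a1@(2,1):1 a2@(0,3):0 a3@(1,0):1 a4@(1,3):0 a5@(4,2):1 a6@(0,0):1 a7@(0,4):0 a8@(2,5):1 a9@(2,4):1 a10@(5,0):1 a11@(3,3):1 a12@(5,5):0 a13@(3,1):1
t=3: (unchanged — steady state)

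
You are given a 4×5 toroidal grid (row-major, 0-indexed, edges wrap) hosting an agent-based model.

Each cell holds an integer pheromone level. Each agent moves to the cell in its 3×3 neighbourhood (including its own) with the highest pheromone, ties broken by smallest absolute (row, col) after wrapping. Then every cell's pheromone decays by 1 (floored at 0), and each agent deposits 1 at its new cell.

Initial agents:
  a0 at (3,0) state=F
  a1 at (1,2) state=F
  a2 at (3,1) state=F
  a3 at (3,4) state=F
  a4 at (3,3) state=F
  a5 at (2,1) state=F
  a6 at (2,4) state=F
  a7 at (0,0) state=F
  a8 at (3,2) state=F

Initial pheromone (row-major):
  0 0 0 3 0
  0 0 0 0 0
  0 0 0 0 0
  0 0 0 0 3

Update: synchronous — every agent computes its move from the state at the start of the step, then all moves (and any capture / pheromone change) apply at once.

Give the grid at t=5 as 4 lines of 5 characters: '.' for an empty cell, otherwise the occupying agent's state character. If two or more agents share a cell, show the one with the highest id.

t=1: a0@(3,4) a1@(0,3) a2@(0,0) a3@(0,3) a4@(0,3) a5@(1,0) a6@(3,4) a7@(3,4) a8@(0,3) | pheromone: 1 0 0 6 0 / 1 0 0 0 0 / 0 0 0 0 0 / 0 0 0 0 5
t=2: a0@(0,3) a1@(0,3) a2@(3,4) a3@(0,3) a4@(0,3) a5@(0,0) a6@(0,3) a7@(0,3) a8@(0,3) | pheromone: 1 0 0 12 0 / 0 0 0 0 0 / 0 0 0 0 0 / 0 0 0 0 5
t=3: a0@(0,3) a1@(0,3) a2@(0,3) a3@(0,3) a4@(0,3) a5@(3,4) a6@(0,3) a7@(0,3) a8@(0,3) | pheromone: 0 0 0 19 0 / 0 0 0 0 0 / 0 0 0 0 0 / 0 0 0 0 5
t=4: a0@(0,3) a1@(0,3) a2@(0,3) a3@(0,3) a4@(0,3) a5@(0,3) a6@(0,3) a7@(0,3) a8@(0,3) | pheromone: 0 0 0 27 0 / 0 0 0 0 0 / 0 0 0 0 0 / 0 0 0 0 4
t=5: a0@(0,3) a1@(0,3) a2@(0,3) a3@(0,3) a4@(0,3) a5@(0,3) a6@(0,3) a7@(0,3) a8@(0,3) | pheromone: 0 0 0 35 0 / 0 0 0 0 0 / 0 0 0 0 0 / 0 0 0 0 3

...F.
.....
.....
.....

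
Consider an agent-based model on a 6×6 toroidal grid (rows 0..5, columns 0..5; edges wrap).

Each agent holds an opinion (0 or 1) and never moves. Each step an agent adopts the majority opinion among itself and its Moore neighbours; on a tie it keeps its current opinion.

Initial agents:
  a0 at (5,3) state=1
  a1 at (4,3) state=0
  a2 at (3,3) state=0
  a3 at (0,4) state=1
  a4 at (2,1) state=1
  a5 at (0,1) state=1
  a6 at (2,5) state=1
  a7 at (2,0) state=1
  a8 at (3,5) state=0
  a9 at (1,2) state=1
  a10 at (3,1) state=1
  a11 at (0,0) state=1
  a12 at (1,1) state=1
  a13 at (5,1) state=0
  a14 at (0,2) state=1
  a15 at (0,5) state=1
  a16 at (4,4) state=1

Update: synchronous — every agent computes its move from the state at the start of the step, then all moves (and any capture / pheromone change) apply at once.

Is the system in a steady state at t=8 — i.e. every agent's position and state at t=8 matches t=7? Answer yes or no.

yes

t=1: a0@(5,3):1 a1@(4,3):0 a2@(3,3):0 a3@(0,4):1 a4@(2,1):1 a5@(0,1):1 a6@(2,5):1 a7@(2,0):1 a8@(3,5):1 a9@(1,2):1 a10@(3,1):1 a11@(0,0):1 a12@(1,1):1 a13@(5,1):1 a14@(0,2):1 a15@(0,5):1 a16@(4,4):0
t=2: (unchanged — steady state)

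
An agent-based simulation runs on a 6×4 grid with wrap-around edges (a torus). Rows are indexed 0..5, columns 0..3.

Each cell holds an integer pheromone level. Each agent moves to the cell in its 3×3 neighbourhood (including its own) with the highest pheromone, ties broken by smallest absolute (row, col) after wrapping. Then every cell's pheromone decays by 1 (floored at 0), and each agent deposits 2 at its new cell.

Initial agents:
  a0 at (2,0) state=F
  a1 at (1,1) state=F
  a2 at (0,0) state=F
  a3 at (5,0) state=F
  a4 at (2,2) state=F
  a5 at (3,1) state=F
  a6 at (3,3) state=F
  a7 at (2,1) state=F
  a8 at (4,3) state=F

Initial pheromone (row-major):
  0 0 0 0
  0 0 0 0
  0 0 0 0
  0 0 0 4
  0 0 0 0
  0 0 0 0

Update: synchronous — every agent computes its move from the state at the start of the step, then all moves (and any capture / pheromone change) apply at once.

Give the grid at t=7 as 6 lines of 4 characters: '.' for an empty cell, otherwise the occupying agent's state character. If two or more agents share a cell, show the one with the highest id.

t=1: a0@(3,3) a1@(0,0) a2@(0,0) a3@(0,0) a4@(3,3) a5@(2,0) a6@(3,3) a7@(1,0) a8@(3,3) | pheromone: 6 0 0 0 / 2 0 0 0 / 2 0 0 0 / 0 0 0 11 / 0 0 0 0 / 0 0 0 0
t=2: a0@(3,3) a1@(0,0) a2@(0,0) a3@(0,0) a4@(3,3) a5@(3,3) a6@(3,3) a7@(0,0) a8@(3,3) | pheromone: 13 0 0 0 / 1 0 0 0 / 1 0 0 0 / 0 0 0 20 / 0 0 0 0 / 0 0 0 0
t=3: a0@(3,3) a1@(0,0) a2@(0,0) a3@(0,0) a4@(3,3) a5@(3,3) a6@(3,3) a7@(0,0) a8@(3,3) | pheromone: 20 0 0 0 / 0 0 0 0 / 0 0 0 0 / 0 0 0 29 / 0 0 0 0 / 0 0 0 0
t=4: a0@(3,3) a1@(0,0) a2@(0,0) a3@(0,0) a4@(3,3) a5@(3,3) a6@(3,3) a7@(0,0) a8@(3,3) | pheromone: 27 0 0 0 / 0 0 0 0 / 0 0 0 0 / 0 0 0 38 / 0 0 0 0 / 0 0 0 0
t=5: a0@(3,3) a1@(0,0) a2@(0,0) a3@(0,0) a4@(3,3) a5@(3,3) a6@(3,3) a7@(0,0) a8@(3,3) | pheromone: 34 0 0 0 / 0 0 0 0 / 0 0 0 0 / 0 0 0 47 / 0 0 0 0 / 0 0 0 0
t=6: a0@(3,3) a1@(0,0) a2@(0,0) a3@(0,0) a4@(3,3) a5@(3,3) a6@(3,3) a7@(0,0) a8@(3,3) | pheromone: 41 0 0 0 / 0 0 0 0 / 0 0 0 0 / 0 0 0 56 / 0 0 0 0 / 0 0 0 0
t=7: a0@(3,3) a1@(0,0) a2@(0,0) a3@(0,0) a4@(3,3) a5@(3,3) a6@(3,3) a7@(0,0) a8@(3,3) | pheromone: 48 0 0 0 / 0 0 0 0 / 0 0 0 0 / 0 0 0 65 / 0 0 0 0 / 0 0 0 0

F...
....
....
...F
....
....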